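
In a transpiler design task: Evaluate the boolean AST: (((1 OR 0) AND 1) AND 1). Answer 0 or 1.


Step 1: Evaluate inner node
  1 OR 0 = 1
Step 2: Evaluate next node
  1 AND 1 = 1
Step 3: Evaluate root node
  1 AND 1 = 1

1


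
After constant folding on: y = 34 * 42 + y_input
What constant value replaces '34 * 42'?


Identifying constant sub-expression:
  Original: y = 34 * 42 + y_input
  34 and 42 are both compile-time constants
  Evaluating: 34 * 42 = 1428
  After folding: y = 1428 + y_input

1428


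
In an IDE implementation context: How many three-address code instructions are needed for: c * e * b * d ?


Expression: c * e * b * d
Generating three-address code (respecting * over +/- precedence):
  Instruction 1: t1 = c * e
  Instruction 2: t2 = t1 * b
  Instruction 3: t3 = t2 * d
Total instructions: 3

3


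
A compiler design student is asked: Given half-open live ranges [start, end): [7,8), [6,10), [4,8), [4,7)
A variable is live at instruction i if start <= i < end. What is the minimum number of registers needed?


Live ranges:
  Var0: [7, 8)
  Var1: [6, 10)
  Var2: [4, 8)
  Var3: [4, 7)
Sweep-line events (position, delta, active):
  pos=4 start -> active=1
  pos=4 start -> active=2
  pos=6 start -> active=3
  pos=7 end -> active=2
  pos=7 start -> active=3
  pos=8 end -> active=2
  pos=8 end -> active=1
  pos=10 end -> active=0
Maximum simultaneous active: 3
Minimum registers needed: 3

3


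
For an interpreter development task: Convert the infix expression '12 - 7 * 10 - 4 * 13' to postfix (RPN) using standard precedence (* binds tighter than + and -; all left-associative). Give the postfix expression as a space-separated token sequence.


Applying the shunting-yard algorithm:
  Operand 12 -> output
  Push '-' onto operator stack -> op-stack: [-]
  Operand 7 -> output
  Push '*' onto operator stack -> op-stack: [-, *]
  Operand 10 -> output
  See '-' (prec 1); top '*' (prec 2) >= it -> pop '*' to output
  See '-' (prec 1); top '-' (prec 1) >= it -> pop '-' to output
  Push '-' onto operator stack -> op-stack: [-]
  Operand 4 -> output
  Push '*' onto operator stack -> op-stack: [-, *]
  Operand 13 -> output
  End of input: pop '*' to output
  End of input: pop '-' to output
Postfix result: 12 7 10 * - 4 13 * -

12 7 10 * - 4 13 * -


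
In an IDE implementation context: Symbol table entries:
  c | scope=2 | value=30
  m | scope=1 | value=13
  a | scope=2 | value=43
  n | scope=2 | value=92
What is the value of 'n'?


Searching symbol table for 'n':
  c | scope=2 | value=30
  m | scope=1 | value=13
  a | scope=2 | value=43
  n | scope=2 | value=92 <- MATCH
Found 'n' at scope 2 with value 92

92


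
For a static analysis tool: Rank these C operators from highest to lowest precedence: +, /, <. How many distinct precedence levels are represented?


Looking up precedence for each operator:
  + -> precedence 5
  / -> precedence 6
  < -> precedence 4
Sorted highest to lowest: /, +, <
Distinct precedence values: [6, 5, 4]
Number of distinct levels: 3

3


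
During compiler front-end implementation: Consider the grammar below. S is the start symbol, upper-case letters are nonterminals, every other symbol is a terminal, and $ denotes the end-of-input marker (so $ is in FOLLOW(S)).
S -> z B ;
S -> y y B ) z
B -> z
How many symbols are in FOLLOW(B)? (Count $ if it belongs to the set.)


S is the start symbol and does not occur in any rule body, so FOLLOW(S) = {$}.
Examining every occurrence of B in a rule body:
  S -> z B ; : B is followed by terminal ';' -> add ';'
  S -> y y B ) z : B is followed by terminal ')' -> add ')'
  B -> z : B does not occur in the body -> contributes nothing
FOLLOW(B) = {), ;}
Count: 2

2


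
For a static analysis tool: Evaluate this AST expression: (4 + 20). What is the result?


Expression: (4 + 20)
Evaluating step by step:
  4 + 20 = 24
Result: 24

24


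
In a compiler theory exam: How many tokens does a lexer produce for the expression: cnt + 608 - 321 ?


Scanning 'cnt + 608 - 321'
Token 1: 'cnt' -> identifier
Token 2: '+' -> operator
Token 3: '608' -> integer_literal
Token 4: '-' -> operator
Token 5: '321' -> integer_literal
Total tokens: 5

5


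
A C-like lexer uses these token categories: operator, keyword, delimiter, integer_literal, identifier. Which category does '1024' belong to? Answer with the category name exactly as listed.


Token: '1024'
Checking categories:
  identifier: no
  integer_literal: YES
  operator: no
  keyword: no
  delimiter: no
Category: integer_literal

integer_literal


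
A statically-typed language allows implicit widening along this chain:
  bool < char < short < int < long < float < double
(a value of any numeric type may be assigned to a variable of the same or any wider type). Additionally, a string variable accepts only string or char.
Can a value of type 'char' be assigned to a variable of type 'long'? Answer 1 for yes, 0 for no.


Target variable type: long
Source value type: char
Numeric ranks: char=1, long=4
Widening allowed iff rank(source) <= rank(target): 1 <= 4? Yes
Result: 1

1


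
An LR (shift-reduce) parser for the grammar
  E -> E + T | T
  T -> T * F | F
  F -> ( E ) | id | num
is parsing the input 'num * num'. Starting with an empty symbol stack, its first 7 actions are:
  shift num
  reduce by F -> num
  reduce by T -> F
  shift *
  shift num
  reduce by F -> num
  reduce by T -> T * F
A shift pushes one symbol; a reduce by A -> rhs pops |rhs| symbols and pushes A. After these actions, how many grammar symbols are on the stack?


Tracking the symbol stack through each action:
  Action 1: shift 'num' : push -> stack = [num] (size 1)
  Action 2: reduce by F -> num : pop 1, push F -> stack = [F] (size 1)
  Action 3: reduce by T -> F : pop 1, push T -> stack = [T] (size 1)
  Action 4: shift '*' : push -> stack = [T, *] (size 2)
  Action 5: shift 'num' : push -> stack = [T, *, num] (size 3)
  Action 6: reduce by F -> num : pop 1, push F -> stack = [T, *, F] (size 3)
  Action 7: reduce by T -> T * F : pop 3, push T -> stack = [T] (size 1)
Final stack size: 1

1


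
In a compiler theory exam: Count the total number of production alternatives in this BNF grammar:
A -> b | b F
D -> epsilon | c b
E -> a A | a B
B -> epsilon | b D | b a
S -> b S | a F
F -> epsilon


Counting alternatives per rule:
  A: 2 alternative(s)
  D: 2 alternative(s)
  E: 2 alternative(s)
  B: 3 alternative(s)
  S: 2 alternative(s)
  F: 1 alternative(s)
Sum: 2 + 2 + 2 + 3 + 2 + 1 = 12

12


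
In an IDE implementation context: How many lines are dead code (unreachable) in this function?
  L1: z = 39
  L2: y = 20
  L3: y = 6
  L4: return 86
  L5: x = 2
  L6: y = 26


Analyzing control flow:
  L1: reachable (before return)
  L2: reachable (before return)
  L3: reachable (before return)
  L4: reachable (return statement)
  L5: DEAD (after return at L4)
  L6: DEAD (after return at L4)
Return at L4, total lines = 6
Dead lines: L5 through L6
Count: 2

2


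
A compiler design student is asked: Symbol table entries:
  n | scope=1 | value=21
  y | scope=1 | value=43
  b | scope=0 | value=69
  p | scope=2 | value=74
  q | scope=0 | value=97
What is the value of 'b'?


Searching symbol table for 'b':
  n | scope=1 | value=21
  y | scope=1 | value=43
  b | scope=0 | value=69 <- MATCH
  p | scope=2 | value=74
  q | scope=0 | value=97
Found 'b' at scope 0 with value 69

69


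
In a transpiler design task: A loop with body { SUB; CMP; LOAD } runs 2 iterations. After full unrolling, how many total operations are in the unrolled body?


Loop body operations: SUB, CMP, LOAD (3 ops per iteration)
Unrolling 2 iterations:
  Iteration 1: SUB, CMP, LOAD (3 ops)
  Iteration 2: SUB, CMP, LOAD (3 ops)
Total: 2 iterations * 3 ops/iter = 6 operations

6


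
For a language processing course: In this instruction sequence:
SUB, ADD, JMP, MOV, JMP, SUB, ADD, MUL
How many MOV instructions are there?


Scanning instruction sequence for MOV:
  Position 1: SUB
  Position 2: ADD
  Position 3: JMP
  Position 4: MOV <- MATCH
  Position 5: JMP
  Position 6: SUB
  Position 7: ADD
  Position 8: MUL
Matches at positions: [4]
Total MOV count: 1

1


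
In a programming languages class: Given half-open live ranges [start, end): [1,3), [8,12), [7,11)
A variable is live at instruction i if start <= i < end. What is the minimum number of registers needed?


Live ranges:
  Var0: [1, 3)
  Var1: [8, 12)
  Var2: [7, 11)
Sweep-line events (position, delta, active):
  pos=1 start -> active=1
  pos=3 end -> active=0
  pos=7 start -> active=1
  pos=8 start -> active=2
  pos=11 end -> active=1
  pos=12 end -> active=0
Maximum simultaneous active: 2
Minimum registers needed: 2

2


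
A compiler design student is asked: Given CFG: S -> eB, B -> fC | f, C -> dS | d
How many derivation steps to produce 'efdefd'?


Grammar: S -> eB, B -> fC | f, C -> dS | d
Deriving 'efdefd':
Step 1: S -> eB => eB
Step 2: B -> fC => efC
Step 3: C -> dS => efdS
Step 4: S -> eB => efdeB
Step 5: B -> fC => efdefC
Step 6: C -> d => efdefd
Total derivation steps: 6

6


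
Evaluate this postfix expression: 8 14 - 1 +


Processing tokens left to right:
Push 8, Push 14
Pop 8 and 14, compute 8 - 14 = -6, push -6
Push 1
Pop -6 and 1, compute -6 + 1 = -5, push -5
Stack result: -5

-5


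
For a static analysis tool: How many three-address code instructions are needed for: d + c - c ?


Expression: d + c - c
Generating three-address code (respecting * over +/- precedence):
  Instruction 1: t1 = d + c
  Instruction 2: t2 = t1 - c
Total instructions: 2

2


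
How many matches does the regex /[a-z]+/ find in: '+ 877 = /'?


Pattern: /[a-z]+/ (identifiers)
Input: '+ 877 = /'
Scanning for matches:
Total matches: 0

0


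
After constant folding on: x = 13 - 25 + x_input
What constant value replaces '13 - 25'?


Identifying constant sub-expression:
  Original: x = 13 - 25 + x_input
  13 and 25 are both compile-time constants
  Evaluating: 13 - 25 = -12
  After folding: x = -12 + x_input

-12


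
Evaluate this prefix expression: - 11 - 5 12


Parsing prefix expression: - 11 - 5 12
Step 1: Innermost operation '- 5 12'
  5 - 12 = -7
Step 2: Outer operation '- 11 [-7]'
  11 - -7 = 18

18


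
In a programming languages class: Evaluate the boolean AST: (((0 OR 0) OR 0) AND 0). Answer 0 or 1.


Step 1: Evaluate inner node
  0 OR 0 = 0
Step 2: Evaluate next node
  0 OR 0 = 0
Step 3: Evaluate root node
  0 AND 0 = 0

0


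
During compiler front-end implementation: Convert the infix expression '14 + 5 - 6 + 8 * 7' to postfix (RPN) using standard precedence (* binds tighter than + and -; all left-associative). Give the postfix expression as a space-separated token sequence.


Applying the shunting-yard algorithm:
  Operand 14 -> output
  Push '+' onto operator stack -> op-stack: [+]
  Operand 5 -> output
  See '-' (prec 1); top '+' (prec 1) >= it -> pop '+' to output
  Push '-' onto operator stack -> op-stack: [-]
  Operand 6 -> output
  See '+' (prec 1); top '-' (prec 1) >= it -> pop '-' to output
  Push '+' onto operator stack -> op-stack: [+]
  Operand 8 -> output
  Push '*' onto operator stack -> op-stack: [+, *]
  Operand 7 -> output
  End of input: pop '*' to output
  End of input: pop '+' to output
Postfix result: 14 5 + 6 - 8 7 * +

14 5 + 6 - 8 7 * +


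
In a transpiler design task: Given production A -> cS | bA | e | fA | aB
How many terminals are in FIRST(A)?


Production: A -> cS | bA | e | fA | aB
Examining each alternative for leading terminals:
  A -> cS : first terminal = 'c'
  A -> bA : first terminal = 'b'
  A -> e : first terminal = 'e'
  A -> fA : first terminal = 'f'
  A -> aB : first terminal = 'a'
FIRST(A) = {a, b, c, e, f}
Count: 5

5


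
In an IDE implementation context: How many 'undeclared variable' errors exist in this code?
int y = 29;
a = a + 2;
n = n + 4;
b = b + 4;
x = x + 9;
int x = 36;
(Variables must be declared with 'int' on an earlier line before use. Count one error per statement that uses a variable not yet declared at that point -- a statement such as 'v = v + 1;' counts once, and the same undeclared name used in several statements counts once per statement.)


Scanning code line by line:
  Line 1: declare 'y' -> declared = ['y']
  Line 2: use 'a' -> ERROR (undeclared)
  Line 3: use 'n' -> ERROR (undeclared)
  Line 4: use 'b' -> ERROR (undeclared)
  Line 5: use 'x' -> ERROR (undeclared)
  Line 6: declare 'x' -> declared = ['x', 'y']
Total undeclared variable errors: 4

4


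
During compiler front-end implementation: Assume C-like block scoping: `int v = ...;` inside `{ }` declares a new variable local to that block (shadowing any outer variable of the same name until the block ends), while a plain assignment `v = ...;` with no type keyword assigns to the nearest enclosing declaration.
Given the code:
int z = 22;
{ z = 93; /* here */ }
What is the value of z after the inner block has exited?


Analyzing scoping rules:
Outer scope: declares z = 22
Inner block: 'z = 93;' has no type keyword, so it is an assignment to the outer z (no shadowing)
The assignment changed the outer variable itself, so the new value persists after the block -> 93
Result: 93

93


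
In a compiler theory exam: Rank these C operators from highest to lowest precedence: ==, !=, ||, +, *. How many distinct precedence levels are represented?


Looking up precedence for each operator:
  == -> precedence 3
  != -> precedence 3
  || -> precedence 1
  + -> precedence 5
  * -> precedence 6
Sorted highest to lowest: *, +, ==, !=, ||
Distinct precedence values: [6, 5, 3, 1]
Number of distinct levels: 4

4


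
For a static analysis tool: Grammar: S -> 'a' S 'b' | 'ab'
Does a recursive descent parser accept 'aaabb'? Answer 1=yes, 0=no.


Grammar accepts strings of the form a^n b^n (n >= 1)
Word: 'aaabb'
Counting: 3 a's and 2 b's
Check: 3 == 2? No
Mismatch: a-count != b-count
Rejected

0


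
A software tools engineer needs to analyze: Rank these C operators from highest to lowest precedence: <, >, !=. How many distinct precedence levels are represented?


Looking up precedence for each operator:
  < -> precedence 4
  > -> precedence 4
  != -> precedence 3
Sorted highest to lowest: <, >, !=
Distinct precedence values: [4, 3]
Number of distinct levels: 2

2


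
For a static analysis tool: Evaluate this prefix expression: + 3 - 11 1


Parsing prefix expression: + 3 - 11 1
Step 1: Innermost operation '- 11 1'
  11 - 1 = 10
Step 2: Outer operation '+ 3 [10]'
  3 + 10 = 13

13


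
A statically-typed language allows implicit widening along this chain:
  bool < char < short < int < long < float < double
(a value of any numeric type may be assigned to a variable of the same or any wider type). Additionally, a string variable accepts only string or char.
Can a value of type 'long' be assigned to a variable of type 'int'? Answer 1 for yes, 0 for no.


Target variable type: int
Source value type: long
Numeric ranks: long=4, int=3
Widening allowed iff rank(source) <= rank(target): 4 <= 3? No
Result: 0

0


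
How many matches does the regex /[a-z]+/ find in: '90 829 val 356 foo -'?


Pattern: /[a-z]+/ (identifiers)
Input: '90 829 val 356 foo -'
Scanning for matches:
  Match 1: 'val'
  Match 2: 'foo'
Total matches: 2

2


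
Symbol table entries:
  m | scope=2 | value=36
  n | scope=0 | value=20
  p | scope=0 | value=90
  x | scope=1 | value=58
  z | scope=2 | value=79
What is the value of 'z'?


Searching symbol table for 'z':
  m | scope=2 | value=36
  n | scope=0 | value=20
  p | scope=0 | value=90
  x | scope=1 | value=58
  z | scope=2 | value=79 <- MATCH
Found 'z' at scope 2 with value 79

79


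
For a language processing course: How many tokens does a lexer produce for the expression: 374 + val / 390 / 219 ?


Scanning '374 + val / 390 / 219'
Token 1: '374' -> integer_literal
Token 2: '+' -> operator
Token 3: 'val' -> identifier
Token 4: '/' -> operator
Token 5: '390' -> integer_literal
Token 6: '/' -> operator
Token 7: '219' -> integer_literal
Total tokens: 7

7


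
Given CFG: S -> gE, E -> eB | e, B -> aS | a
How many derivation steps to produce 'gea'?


Grammar: S -> gE, E -> eB | e, B -> aS | a
Deriving 'gea':
Step 1: S -> gE => gE
Step 2: E -> eB => geB
Step 3: B -> a => gea
Total derivation steps: 3

3


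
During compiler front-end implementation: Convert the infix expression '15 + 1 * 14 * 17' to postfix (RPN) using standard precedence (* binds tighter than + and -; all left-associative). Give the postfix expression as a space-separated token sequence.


Applying the shunting-yard algorithm:
  Operand 15 -> output
  Push '+' onto operator stack -> op-stack: [+]
  Operand 1 -> output
  Push '*' onto operator stack -> op-stack: [+, *]
  Operand 14 -> output
  See '*' (prec 2); top '*' (prec 2) >= it -> pop '*' to output
  Push '*' onto operator stack -> op-stack: [+, *]
  Operand 17 -> output
  End of input: pop '*' to output
  End of input: pop '+' to output
Postfix result: 15 1 14 * 17 * +

15 1 14 * 17 * +


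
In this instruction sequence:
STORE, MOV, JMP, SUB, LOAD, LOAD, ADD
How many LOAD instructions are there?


Scanning instruction sequence for LOAD:
  Position 1: STORE
  Position 2: MOV
  Position 3: JMP
  Position 4: SUB
  Position 5: LOAD <- MATCH
  Position 6: LOAD <- MATCH
  Position 7: ADD
Matches at positions: [5, 6]
Total LOAD count: 2

2


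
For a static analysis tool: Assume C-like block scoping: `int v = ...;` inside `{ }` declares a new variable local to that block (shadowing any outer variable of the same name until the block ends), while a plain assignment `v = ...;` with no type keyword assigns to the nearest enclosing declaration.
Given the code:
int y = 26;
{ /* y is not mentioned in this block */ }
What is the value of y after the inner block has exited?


Analyzing scoping rules:
Outer scope: declares y = 26
Inner block: y is neither redeclared nor assigned -> unchanged
After the block -> 26
Result: 26

26


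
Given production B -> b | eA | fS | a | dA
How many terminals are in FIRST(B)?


Production: B -> b | eA | fS | a | dA
Examining each alternative for leading terminals:
  B -> b : first terminal = 'b'
  B -> eA : first terminal = 'e'
  B -> fS : first terminal = 'f'
  B -> a : first terminal = 'a'
  B -> dA : first terminal = 'd'
FIRST(B) = {a, b, d, e, f}
Count: 5

5


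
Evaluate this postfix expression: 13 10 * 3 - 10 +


Processing tokens left to right:
Push 13, Push 10
Pop 13 and 10, compute 13 * 10 = 130, push 130
Push 3
Pop 130 and 3, compute 130 - 3 = 127, push 127
Push 10
Pop 127 and 10, compute 127 + 10 = 137, push 137
Stack result: 137

137


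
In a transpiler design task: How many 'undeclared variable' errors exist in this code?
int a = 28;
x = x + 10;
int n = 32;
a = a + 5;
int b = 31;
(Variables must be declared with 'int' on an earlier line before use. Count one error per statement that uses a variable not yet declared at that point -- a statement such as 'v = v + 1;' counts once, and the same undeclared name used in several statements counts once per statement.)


Scanning code line by line:
  Line 1: declare 'a' -> declared = ['a']
  Line 2: use 'x' -> ERROR (undeclared)
  Line 3: declare 'n' -> declared = ['a', 'n']
  Line 4: use 'a' -> OK (declared)
  Line 5: declare 'b' -> declared = ['a', 'b', 'n']
Total undeclared variable errors: 1

1


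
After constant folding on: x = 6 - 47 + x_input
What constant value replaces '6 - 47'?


Identifying constant sub-expression:
  Original: x = 6 - 47 + x_input
  6 and 47 are both compile-time constants
  Evaluating: 6 - 47 = -41
  After folding: x = -41 + x_input

-41


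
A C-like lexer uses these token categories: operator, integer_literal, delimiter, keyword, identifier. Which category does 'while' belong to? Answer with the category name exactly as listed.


Token: 'while'
Checking categories:
  identifier: no
  integer_literal: no
  operator: no
  keyword: YES
  delimiter: no
Category: keyword

keyword


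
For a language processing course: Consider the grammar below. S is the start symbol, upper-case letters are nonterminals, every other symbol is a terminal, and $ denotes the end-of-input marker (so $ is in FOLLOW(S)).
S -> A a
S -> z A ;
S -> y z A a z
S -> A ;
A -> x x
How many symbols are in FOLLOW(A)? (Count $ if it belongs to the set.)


S is the start symbol and does not occur in any rule body, so FOLLOW(S) = {$}.
Examining every occurrence of A in a rule body:
  S -> A a : A is followed by terminal 'a' -> add 'a'
  S -> z A ; : A is followed by terminal ';' -> add ';'
  S -> y z A a z : A is followed by terminal 'a' -> add 'a' (already in the set)
  S -> A ; : A is followed by terminal ';' -> add ';' (already in the set)
  A -> x x : A does not occur in the body -> contributes nothing
FOLLOW(A) = {;, a}
Count: 2

2


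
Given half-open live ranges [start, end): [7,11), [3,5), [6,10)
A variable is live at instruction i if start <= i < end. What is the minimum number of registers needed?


Live ranges:
  Var0: [7, 11)
  Var1: [3, 5)
  Var2: [6, 10)
Sweep-line events (position, delta, active):
  pos=3 start -> active=1
  pos=5 end -> active=0
  pos=6 start -> active=1
  pos=7 start -> active=2
  pos=10 end -> active=1
  pos=11 end -> active=0
Maximum simultaneous active: 2
Minimum registers needed: 2

2


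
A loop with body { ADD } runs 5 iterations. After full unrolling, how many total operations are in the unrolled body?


Loop body operations: ADD (1 op per iteration)
Unrolling 5 iterations:
  Iteration 1: ADD (1 ops)
  Iteration 2: ADD (1 ops)
  Iteration 3: ADD (1 ops)
  Iteration 4: ADD (1 ops)
  Iteration 5: ADD (1 ops)
Total: 5 iterations * 1 ops/iter = 5 operations

5


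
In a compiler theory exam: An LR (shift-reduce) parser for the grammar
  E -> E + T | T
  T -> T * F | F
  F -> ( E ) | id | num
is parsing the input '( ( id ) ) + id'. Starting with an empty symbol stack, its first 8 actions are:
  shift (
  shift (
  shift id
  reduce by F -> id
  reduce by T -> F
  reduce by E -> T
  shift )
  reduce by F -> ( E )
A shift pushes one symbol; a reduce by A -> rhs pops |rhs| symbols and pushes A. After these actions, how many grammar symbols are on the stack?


Tracking the symbol stack through each action:
  Action 1: shift '(' : push -> stack = [(] (size 1)
  Action 2: shift '(' : push -> stack = [(, (] (size 2)
  Action 3: shift 'id' : push -> stack = [(, (, id] (size 3)
  Action 4: reduce by F -> id : pop 1, push F -> stack = [(, (, F] (size 3)
  Action 5: reduce by T -> F : pop 1, push T -> stack = [(, (, T] (size 3)
  Action 6: reduce by E -> T : pop 1, push E -> stack = [(, (, E] (size 3)
  Action 7: shift ')' : push -> stack = [(, (, E, )] (size 4)
  Action 8: reduce by F -> ( E ) : pop 3, push F -> stack = [(, F] (size 2)
Final stack size: 2

2


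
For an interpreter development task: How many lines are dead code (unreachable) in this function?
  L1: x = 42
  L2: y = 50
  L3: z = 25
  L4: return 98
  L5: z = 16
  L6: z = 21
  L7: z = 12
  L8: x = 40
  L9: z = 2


Analyzing control flow:
  L1: reachable (before return)
  L2: reachable (before return)
  L3: reachable (before return)
  L4: reachable (return statement)
  L5: DEAD (after return at L4)
  L6: DEAD (after return at L4)
  L7: DEAD (after return at L4)
  L8: DEAD (after return at L4)
  L9: DEAD (after return at L4)
Return at L4, total lines = 9
Dead lines: L5 through L9
Count: 5

5


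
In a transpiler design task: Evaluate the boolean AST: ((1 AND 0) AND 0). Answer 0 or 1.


Step 1: Evaluate inner node
  1 AND 0 = 0
Step 2: Evaluate root node
  0 AND 0 = 0

0


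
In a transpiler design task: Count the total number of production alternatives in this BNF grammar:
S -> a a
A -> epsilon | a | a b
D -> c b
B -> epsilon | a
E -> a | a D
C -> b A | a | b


Counting alternatives per rule:
  S: 1 alternative(s)
  A: 3 alternative(s)
  D: 1 alternative(s)
  B: 2 alternative(s)
  E: 2 alternative(s)
  C: 3 alternative(s)
Sum: 1 + 3 + 1 + 2 + 2 + 3 = 12

12


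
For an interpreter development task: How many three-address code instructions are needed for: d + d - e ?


Expression: d + d - e
Generating three-address code (respecting * over +/- precedence):
  Instruction 1: t1 = d + d
  Instruction 2: t2 = t1 - e
Total instructions: 2

2


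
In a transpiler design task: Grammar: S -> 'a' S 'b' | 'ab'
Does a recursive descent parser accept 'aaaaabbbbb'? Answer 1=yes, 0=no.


Grammar accepts strings of the form a^n b^n (n >= 1)
Word: 'aaaaabbbbb'
Counting: 5 a's and 5 b's
Check: 5 == 5? Yes
Derivation (S -> aSb applied 4 time(s), then S -> ab): S => aSb => aaSbb => aaaSbbb => aaaaSbbbb => aaaaabbbbb
Accepted

1


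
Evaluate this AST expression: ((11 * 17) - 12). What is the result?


Expression: ((11 * 17) - 12)
Evaluating step by step:
  11 * 17 = 187
  187 - 12 = 175
Result: 175

175


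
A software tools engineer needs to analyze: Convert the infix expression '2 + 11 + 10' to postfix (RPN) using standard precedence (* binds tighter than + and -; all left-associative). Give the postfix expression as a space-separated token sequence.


Applying the shunting-yard algorithm:
  Operand 2 -> output
  Push '+' onto operator stack -> op-stack: [+]
  Operand 11 -> output
  See '+' (prec 1); top '+' (prec 1) >= it -> pop '+' to output
  Push '+' onto operator stack -> op-stack: [+]
  Operand 10 -> output
  End of input: pop '+' to output
Postfix result: 2 11 + 10 +

2 11 + 10 +


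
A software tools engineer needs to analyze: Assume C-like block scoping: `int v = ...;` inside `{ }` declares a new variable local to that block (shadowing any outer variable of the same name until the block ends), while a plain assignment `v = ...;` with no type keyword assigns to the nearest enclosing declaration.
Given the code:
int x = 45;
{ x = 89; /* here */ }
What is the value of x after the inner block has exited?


Analyzing scoping rules:
Outer scope: declares x = 45
Inner block: 'x = 89;' has no type keyword, so it is an assignment to the outer x (no shadowing)
The assignment changed the outer variable itself, so the new value persists after the block -> 89
Result: 89

89


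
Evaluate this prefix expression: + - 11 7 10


Parsing prefix expression: + - 11 7 10
Step 1: Innermost operation '- 11 7'
  11 - 7 = 4
Step 2: Outer operation '+ [4] 10'
  4 + 10 = 14

14


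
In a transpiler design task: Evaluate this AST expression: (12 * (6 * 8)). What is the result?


Expression: (12 * (6 * 8))
Evaluating step by step:
  6 * 8 = 48
  12 * 48 = 576
Result: 576

576


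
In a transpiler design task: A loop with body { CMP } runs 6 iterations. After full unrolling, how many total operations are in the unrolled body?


Loop body operations: CMP (1 op per iteration)
Unrolling 6 iterations:
  Iteration 1: CMP (1 ops)
  Iteration 2: CMP (1 ops)
  Iteration 3: CMP (1 ops)
  Iteration 4: CMP (1 ops)
  Iteration 5: CMP (1 ops)
  Iteration 6: CMP (1 ops)
Total: 6 iterations * 1 ops/iter = 6 operations

6


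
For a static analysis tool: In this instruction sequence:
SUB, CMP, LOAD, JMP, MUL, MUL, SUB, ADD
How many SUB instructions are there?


Scanning instruction sequence for SUB:
  Position 1: SUB <- MATCH
  Position 2: CMP
  Position 3: LOAD
  Position 4: JMP
  Position 5: MUL
  Position 6: MUL
  Position 7: SUB <- MATCH
  Position 8: ADD
Matches at positions: [1, 7]
Total SUB count: 2

2


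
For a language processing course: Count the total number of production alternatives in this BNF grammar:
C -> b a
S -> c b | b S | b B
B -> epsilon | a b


Counting alternatives per rule:
  C: 1 alternative(s)
  S: 3 alternative(s)
  B: 2 alternative(s)
Sum: 1 + 3 + 2 = 6

6


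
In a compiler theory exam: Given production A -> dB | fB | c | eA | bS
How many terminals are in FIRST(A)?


Production: A -> dB | fB | c | eA | bS
Examining each alternative for leading terminals:
  A -> dB : first terminal = 'd'
  A -> fB : first terminal = 'f'
  A -> c : first terminal = 'c'
  A -> eA : first terminal = 'e'
  A -> bS : first terminal = 'b'
FIRST(A) = {b, c, d, e, f}
Count: 5

5


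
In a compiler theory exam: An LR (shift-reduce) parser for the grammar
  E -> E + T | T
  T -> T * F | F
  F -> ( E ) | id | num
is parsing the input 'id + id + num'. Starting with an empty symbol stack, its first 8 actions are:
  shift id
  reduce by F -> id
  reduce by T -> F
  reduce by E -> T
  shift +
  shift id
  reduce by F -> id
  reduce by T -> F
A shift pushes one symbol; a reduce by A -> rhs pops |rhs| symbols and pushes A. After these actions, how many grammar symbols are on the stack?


Tracking the symbol stack through each action:
  Action 1: shift 'id' : push -> stack = [id] (size 1)
  Action 2: reduce by F -> id : pop 1, push F -> stack = [F] (size 1)
  Action 3: reduce by T -> F : pop 1, push T -> stack = [T] (size 1)
  Action 4: reduce by E -> T : pop 1, push E -> stack = [E] (size 1)
  Action 5: shift '+' : push -> stack = [E, +] (size 2)
  Action 6: shift 'id' : push -> stack = [E, +, id] (size 3)
  Action 7: reduce by F -> id : pop 1, push F -> stack = [E, +, F] (size 3)
  Action 8: reduce by T -> F : pop 1, push T -> stack = [E, +, T] (size 3)
Final stack size: 3

3


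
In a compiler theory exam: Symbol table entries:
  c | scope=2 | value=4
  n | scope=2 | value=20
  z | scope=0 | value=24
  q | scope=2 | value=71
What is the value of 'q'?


Searching symbol table for 'q':
  c | scope=2 | value=4
  n | scope=2 | value=20
  z | scope=0 | value=24
  q | scope=2 | value=71 <- MATCH
Found 'q' at scope 2 with value 71

71


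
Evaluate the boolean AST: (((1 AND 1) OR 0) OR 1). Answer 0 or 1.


Step 1: Evaluate inner node
  1 AND 1 = 1
Step 2: Evaluate next node
  1 OR 0 = 1
Step 3: Evaluate root node
  1 OR 1 = 1

1


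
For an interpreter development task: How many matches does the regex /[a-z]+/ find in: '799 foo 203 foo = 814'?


Pattern: /[a-z]+/ (identifiers)
Input: '799 foo 203 foo = 814'
Scanning for matches:
  Match 1: 'foo'
  Match 2: 'foo'
Total matches: 2

2


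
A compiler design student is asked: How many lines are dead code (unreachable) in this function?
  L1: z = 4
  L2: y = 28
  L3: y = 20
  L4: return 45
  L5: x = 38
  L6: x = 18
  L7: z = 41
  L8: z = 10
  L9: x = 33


Analyzing control flow:
  L1: reachable (before return)
  L2: reachable (before return)
  L3: reachable (before return)
  L4: reachable (return statement)
  L5: DEAD (after return at L4)
  L6: DEAD (after return at L4)
  L7: DEAD (after return at L4)
  L8: DEAD (after return at L4)
  L9: DEAD (after return at L4)
Return at L4, total lines = 9
Dead lines: L5 through L9
Count: 5

5


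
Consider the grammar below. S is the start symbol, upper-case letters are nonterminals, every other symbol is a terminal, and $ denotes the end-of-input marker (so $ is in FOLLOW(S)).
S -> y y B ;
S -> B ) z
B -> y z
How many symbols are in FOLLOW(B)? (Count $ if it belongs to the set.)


S is the start symbol and does not occur in any rule body, so FOLLOW(S) = {$}.
Examining every occurrence of B in a rule body:
  S -> y y B ; : B is followed by terminal ';' -> add ';'
  S -> B ) z : B is followed by terminal ')' -> add ')'
  B -> y z : B does not occur in the body -> contributes nothing
FOLLOW(B) = {), ;}
Count: 2

2


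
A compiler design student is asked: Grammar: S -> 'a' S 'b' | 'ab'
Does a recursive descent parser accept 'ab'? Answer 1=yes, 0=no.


Grammar accepts strings of the form a^n b^n (n >= 1)
Word: 'ab'
Counting: 1 a's and 1 b's
Check: 1 == 1? Yes
Derivation (S -> aSb applied 0 time(s), then S -> ab): S => ab
Accepted

1


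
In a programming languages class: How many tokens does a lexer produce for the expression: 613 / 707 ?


Scanning '613 / 707'
Token 1: '613' -> integer_literal
Token 2: '/' -> operator
Token 3: '707' -> integer_literal
Total tokens: 3

3


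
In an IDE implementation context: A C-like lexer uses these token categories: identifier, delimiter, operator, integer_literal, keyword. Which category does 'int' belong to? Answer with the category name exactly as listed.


Token: 'int'
Checking categories:
  identifier: no
  integer_literal: no
  operator: no
  keyword: YES
  delimiter: no
Category: keyword

keyword


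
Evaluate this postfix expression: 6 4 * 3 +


Processing tokens left to right:
Push 6, Push 4
Pop 6 and 4, compute 6 * 4 = 24, push 24
Push 3
Pop 24 and 3, compute 24 + 3 = 27, push 27
Stack result: 27

27


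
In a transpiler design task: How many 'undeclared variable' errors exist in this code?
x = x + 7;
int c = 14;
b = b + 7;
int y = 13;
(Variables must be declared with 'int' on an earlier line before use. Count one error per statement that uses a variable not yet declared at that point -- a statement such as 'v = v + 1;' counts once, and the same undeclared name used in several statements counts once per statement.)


Scanning code line by line:
  Line 1: use 'x' -> ERROR (undeclared)
  Line 2: declare 'c' -> declared = ['c']
  Line 3: use 'b' -> ERROR (undeclared)
  Line 4: declare 'y' -> declared = ['c', 'y']
Total undeclared variable errors: 2

2


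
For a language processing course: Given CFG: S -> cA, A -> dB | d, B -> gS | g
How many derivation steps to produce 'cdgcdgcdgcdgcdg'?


Grammar: S -> cA, A -> dB | d, B -> gS | g
Deriving 'cdgcdgcdgcdgcdg':
Step 1: S -> cA => cA
Step 2: A -> dB => cdB
Step 3: B -> gS => cdgS
Step 4: S -> cA => cdgcA
Step 5: A -> dB => cdgcdB
Step 6: B -> gS => cdgcdgS
Step 7: S -> cA => cdgcdgcA
Step 8: A -> dB => cdgcdgcdB
Step 9: B -> gS => cdgcdgcdgS
Step 10: S -> cA => cdgcdgcdgcA
Step 11: A -> dB => cdgcdgcdgcdB
Step 12: B -> gS => cdgcdgcdgcdgS
Step 13: S -> cA => cdgcdgcdgcdgcA
Step 14: A -> dB => cdgcdgcdgcdgcdB
Step 15: B -> g => cdgcdgcdgcdgcdg
Total derivation steps: 15

15


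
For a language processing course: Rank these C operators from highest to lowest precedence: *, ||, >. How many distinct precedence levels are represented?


Looking up precedence for each operator:
  * -> precedence 6
  || -> precedence 1
  > -> precedence 4
Sorted highest to lowest: *, >, ||
Distinct precedence values: [6, 4, 1]
Number of distinct levels: 3

3


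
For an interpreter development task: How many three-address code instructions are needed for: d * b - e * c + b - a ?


Expression: d * b - e * c + b - a
Generating three-address code (respecting * over +/- precedence):
  Instruction 1: t1 = d * b
  Instruction 2: t2 = e * c
  Instruction 3: t3 = t1 - t2
  Instruction 4: t4 = t3 + b
  Instruction 5: t5 = t4 - a
Total instructions: 5

5


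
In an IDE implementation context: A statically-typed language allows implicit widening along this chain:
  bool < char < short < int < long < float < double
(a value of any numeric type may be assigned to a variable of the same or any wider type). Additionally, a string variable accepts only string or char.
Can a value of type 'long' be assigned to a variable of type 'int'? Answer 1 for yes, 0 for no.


Target variable type: int
Source value type: long
Numeric ranks: long=4, int=3
Widening allowed iff rank(source) <= rank(target): 4 <= 3? No
Result: 0

0


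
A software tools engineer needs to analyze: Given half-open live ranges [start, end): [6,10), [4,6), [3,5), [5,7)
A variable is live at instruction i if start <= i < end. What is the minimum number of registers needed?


Live ranges:
  Var0: [6, 10)
  Var1: [4, 6)
  Var2: [3, 5)
  Var3: [5, 7)
Sweep-line events (position, delta, active):
  pos=3 start -> active=1
  pos=4 start -> active=2
  pos=5 end -> active=1
  pos=5 start -> active=2
  pos=6 end -> active=1
  pos=6 start -> active=2
  pos=7 end -> active=1
  pos=10 end -> active=0
Maximum simultaneous active: 2
Minimum registers needed: 2

2


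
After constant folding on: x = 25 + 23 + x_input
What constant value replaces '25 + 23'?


Identifying constant sub-expression:
  Original: x = 25 + 23 + x_input
  25 and 23 are both compile-time constants
  Evaluating: 25 + 23 = 48
  After folding: x = 48 + x_input

48


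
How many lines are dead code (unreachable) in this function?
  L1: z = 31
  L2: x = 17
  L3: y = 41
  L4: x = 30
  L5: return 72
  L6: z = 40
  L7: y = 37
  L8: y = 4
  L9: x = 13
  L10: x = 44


Analyzing control flow:
  L1: reachable (before return)
  L2: reachable (before return)
  L3: reachable (before return)
  L4: reachable (before return)
  L5: reachable (return statement)
  L6: DEAD (after return at L5)
  L7: DEAD (after return at L5)
  L8: DEAD (after return at L5)
  L9: DEAD (after return at L5)
  L10: DEAD (after return at L5)
Return at L5, total lines = 10
Dead lines: L6 through L10
Count: 5

5


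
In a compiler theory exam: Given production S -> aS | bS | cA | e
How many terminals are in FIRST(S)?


Production: S -> aS | bS | cA | e
Examining each alternative for leading terminals:
  S -> aS : first terminal = 'a'
  S -> bS : first terminal = 'b'
  S -> cA : first terminal = 'c'
  S -> e : first terminal = 'e'
FIRST(S) = {a, b, c, e}
Count: 4

4


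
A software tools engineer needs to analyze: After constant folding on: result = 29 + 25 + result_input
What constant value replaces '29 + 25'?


Identifying constant sub-expression:
  Original: result = 29 + 25 + result_input
  29 and 25 are both compile-time constants
  Evaluating: 29 + 25 = 54
  After folding: result = 54 + result_input

54


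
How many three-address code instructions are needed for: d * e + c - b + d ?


Expression: d * e + c - b + d
Generating three-address code (respecting * over +/- precedence):
  Instruction 1: t1 = d * e
  Instruction 2: t2 = t1 + c
  Instruction 3: t3 = t2 - b
  Instruction 4: t4 = t3 + d
Total instructions: 4

4


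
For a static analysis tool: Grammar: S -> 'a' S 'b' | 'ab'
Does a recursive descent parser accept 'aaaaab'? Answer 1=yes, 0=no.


Grammar accepts strings of the form a^n b^n (n >= 1)
Word: 'aaaaab'
Counting: 5 a's and 1 b's
Check: 5 == 1? No
Mismatch: a-count != b-count
Rejected

0


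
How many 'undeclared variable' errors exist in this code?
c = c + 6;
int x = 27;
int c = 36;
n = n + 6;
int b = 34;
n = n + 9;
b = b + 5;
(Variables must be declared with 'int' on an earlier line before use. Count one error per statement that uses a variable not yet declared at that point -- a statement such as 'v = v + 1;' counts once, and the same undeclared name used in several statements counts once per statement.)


Scanning code line by line:
  Line 1: use 'c' -> ERROR (undeclared)
  Line 2: declare 'x' -> declared = ['x']
  Line 3: declare 'c' -> declared = ['c', 'x']
  Line 4: use 'n' -> ERROR (undeclared)
  Line 5: declare 'b' -> declared = ['b', 'c', 'x']
  Line 6: use 'n' -> ERROR (undeclared)
  Line 7: use 'b' -> OK (declared)
Total undeclared variable errors: 3

3


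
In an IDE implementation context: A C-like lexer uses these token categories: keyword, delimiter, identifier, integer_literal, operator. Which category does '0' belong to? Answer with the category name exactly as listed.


Token: '0'
Checking categories:
  identifier: no
  integer_literal: YES
  operator: no
  keyword: no
  delimiter: no
Category: integer_literal

integer_literal


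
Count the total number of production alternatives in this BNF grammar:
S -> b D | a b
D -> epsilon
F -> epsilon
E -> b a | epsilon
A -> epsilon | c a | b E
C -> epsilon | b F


Counting alternatives per rule:
  S: 2 alternative(s)
  D: 1 alternative(s)
  F: 1 alternative(s)
  E: 2 alternative(s)
  A: 3 alternative(s)
  C: 2 alternative(s)
Sum: 2 + 1 + 1 + 2 + 3 + 2 = 11

11


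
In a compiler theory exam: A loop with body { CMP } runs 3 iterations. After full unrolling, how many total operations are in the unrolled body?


Loop body operations: CMP (1 op per iteration)
Unrolling 3 iterations:
  Iteration 1: CMP (1 ops)
  Iteration 2: CMP (1 ops)
  Iteration 3: CMP (1 ops)
Total: 3 iterations * 1 ops/iter = 3 operations

3


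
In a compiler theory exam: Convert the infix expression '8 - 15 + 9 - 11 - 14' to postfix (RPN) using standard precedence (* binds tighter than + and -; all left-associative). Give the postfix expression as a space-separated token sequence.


Applying the shunting-yard algorithm:
  Operand 8 -> output
  Push '-' onto operator stack -> op-stack: [-]
  Operand 15 -> output
  See '+' (prec 1); top '-' (prec 1) >= it -> pop '-' to output
  Push '+' onto operator stack -> op-stack: [+]
  Operand 9 -> output
  See '-' (prec 1); top '+' (prec 1) >= it -> pop '+' to output
  Push '-' onto operator stack -> op-stack: [-]
  Operand 11 -> output
  See '-' (prec 1); top '-' (prec 1) >= it -> pop '-' to output
  Push '-' onto operator stack -> op-stack: [-]
  Operand 14 -> output
  End of input: pop '-' to output
Postfix result: 8 15 - 9 + 11 - 14 -

8 15 - 9 + 11 - 14 -
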